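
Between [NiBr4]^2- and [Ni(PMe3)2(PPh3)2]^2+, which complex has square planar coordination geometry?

[Ni(PMe3)2(PPh3)2]^2+

For [NiBr4]^2-: Ligand charges: each bromide is −1. With an overall charge of −2 the nickel centre must be in the +2 oxidation state. Ni sits in group 10, so the d-electron count is 10 − 2 = 8. Bromide is a weak-field ligand. With weak-field ligands the CFSE gain from square planar is small, so a 3d d⁸ ion takes the sterically preferred tetrahedral geometry. → tetrahedral.
For [Ni(PMe3)2(PPh3)2]^2+: Ligand charges: trimethylphosphine is neutral; triphenylphosphine is neutral. With an overall charge of +2 the nickel centre must be in the +2 oxidation state. Ni sits in group 10, so the d-electron count is 10 − 2 = 8. Trimethylphosphine and triphenylphosphine are strong-field ligands (high in the spectrochemical series). A 3d d⁸ ion with strong-field ligands gains enough CFSE to favour square planar over tetrahedral. → square planar.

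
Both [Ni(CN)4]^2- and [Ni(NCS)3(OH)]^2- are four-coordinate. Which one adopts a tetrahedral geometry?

For [Ni(CN)4]^2-: Summing ligand charges against the −2 overall charge gives an oxidation state of +2 for nickel. Group 10 minus oxidation state 2 gives a d⁸ configuration. Cyanide is a strong-field ligand (high in the spectrochemical series). A 3d d⁸ ion with strong-field ligands gains enough CFSE to favour square planar over tetrahedral. → square planar.
For [Ni(NCS)3(OH)]^2-: Ligand charges: each isothiocyanate is −1; each hydroxide is −1. With an overall charge of −2 the nickel centre must be in the +2 oxidation state. Group 10 minus oxidation state 2 gives a d⁸ configuration. Hydroxide and isothiocyanate are weak-field ligands. With weak-field ligands the CFSE gain from square planar is small, so a 3d d⁸ ion takes the sterically preferred tetrahedral geometry. → tetrahedral.

[Ni(NCS)3(OH)]^2-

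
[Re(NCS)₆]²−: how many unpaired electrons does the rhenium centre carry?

3 unpaired electrons

Summing ligand charges against the −2 overall charge gives an oxidation state of +4 for rhenium.
Group 7 minus oxidation state 4 gives a d³ configuration.
In an octahedral field the d³ configuration is t₂g³e_g⁰ (only one arrangement possible), giving 3 unpaired electrons.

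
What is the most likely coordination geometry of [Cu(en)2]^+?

tetrahedral

Ethylenediamine is neutral; balancing the +1 overall charge requires Cu(I).
Copper is a group-11 element; Cu(I) is therefore d¹⁰.
Counting donor atoms: 2×ethylenediamine (bidentate) → 4 donors. Coordination number = 4.
A d¹⁰ ion has no crystal-field stabilisation preference between square planar and tetrahedral, so four ligands adopt the sterically favoured tetrahedral geometry.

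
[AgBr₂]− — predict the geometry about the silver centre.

Each bromide is −1; balancing the −1 overall charge requires Ag(I).
Group 11 minus oxidation state 1 gives a d¹⁰ configuration.
With 2 monodentate ligands the coordination number is 2.
A d¹⁰ ion with only two ligands adopts a linear arrangement (sp hybridisation; no CFSE preference).

linear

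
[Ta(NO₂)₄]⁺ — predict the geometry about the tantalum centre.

Summing ligand charges against the +1 overall charge gives an oxidation state of +5 for tantalum.
Ta sits in group 5, so the d-electron count is 5 − 5 = 0.
Coordination number: 4.
A d⁰ ion has no crystal-field stabilisation preference between square planar and tetrahedral, so four ligands adopt the sterically favoured tetrahedral geometry.

tetrahedral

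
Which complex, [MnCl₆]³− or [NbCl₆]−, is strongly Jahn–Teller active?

[MnCl₆]³−: Summing ligand charges against the −3 overall charge gives an oxidation state of +3 for manganese. Manganese is a group-7 element; Mn(III) is therefore d⁴. Chloride is a weak-field ligand for a first-row metal, so the complex is high-spin. The t₂g³e_g¹ (high-spin) configuration has an unevenly filled e_g set; the Jahn–Teller theorem predicts a tetragonal distortion (typically axial elongation) to lift the degeneracy.
[NbCl₆]−: Summing ligand charges against the −1 overall charge gives an oxidation state of +5 for niobium. Niobium is a group-5 element; Nb(V) is therefore d⁰. The d⁰ configuration leaves the e_g set evenly filled (or empty) — no strong Jahn–Teller driving force.

[MnCl₆]³−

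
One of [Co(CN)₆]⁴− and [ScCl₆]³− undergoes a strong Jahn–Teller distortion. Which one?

[Co(CN)₆]⁴−

[Co(CN)₆]⁴−: Each cyanide is −1; balancing the −4 overall charge requires Co(II). Co sits in group 9, so the d-electron count is 9 − 2 = 7. Cyanide is a strong-field ligand (high in the spectrochemical series) for a first-row metal, so the complex is low-spin. The t₂g⁶e_g¹ (low-spin) configuration has an unevenly filled e_g set; the Jahn–Teller theorem predicts a tetragonal distortion (typically axial elongation) to lift the degeneracy.
[ScCl₆]³−: Summing ligand charges against the −3 overall charge gives an oxidation state of +3 for scandium. Scandium is a group-3 element; Sc(III) is therefore d⁰. The d⁰ configuration leaves the e_g set evenly filled (or empty) — no strong Jahn–Teller driving force.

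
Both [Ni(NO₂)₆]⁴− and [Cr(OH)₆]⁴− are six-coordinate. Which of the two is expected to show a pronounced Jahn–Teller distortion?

[Cr(OH)₆]⁴−

[Ni(NO₂)₆]⁴−: Each nitro (N-bound nitrite) is −1; balancing the −4 overall charge requires Ni(II). Nickel is a group-10 element; Ni(II) is therefore d⁸. The d⁸ configuration leaves the e_g set evenly filled (or empty) — no strong Jahn–Teller driving force.
[Cr(OH)₆]⁴−: Ligand charges: each hydroxide is −1. With an overall charge of −4 the chromium centre must be in the +2 oxidation state. Group 6 minus oxidation state 2 gives a d⁴ configuration. Hydroxide is a weak-field ligand for a first-row metal, so the complex is high-spin. The t₂g³e_g¹ (high-spin) configuration has an unevenly filled e_g set; the Jahn–Teller theorem predicts a tetragonal distortion (typically axial elongation) to lift the degeneracy.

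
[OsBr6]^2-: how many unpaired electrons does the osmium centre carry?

Ligand charges: each bromide is −1. With an overall charge of −2 the osmium centre must be in the +4 oxidation state.
Group 8 minus oxidation state 4 gives a d⁴ configuration.
The spin state decides the count: a 5d ion has a large Δₒ and is invariably low-spin.
An octahedral low-spin d⁴ ion is t₂g⁴e_g⁰, giving 2 unpaired electrons.

2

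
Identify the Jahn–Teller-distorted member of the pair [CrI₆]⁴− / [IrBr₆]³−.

[CrI₆]⁴−

[CrI₆]⁴−: Ligand charges: each iodide is −1. With an overall charge of −4 the chromium centre must be in the +2 oxidation state. Group 6 minus oxidation state 2 gives a d⁴ configuration. Iodide is a weak-field ligand for a first-row metal, so the complex is high-spin. The t₂g³e_g¹ (high-spin) configuration has an unevenly filled e_g set; the Jahn–Teller theorem predicts a tetragonal distortion (typically axial elongation) to lift the degeneracy.
[IrBr₆]³−: Ligand charges: each bromide is −1. With an overall charge of −3 the iridium centre must be in the +3 oxidation state. Ir sits in group 9, so the d-electron count is 9 − 3 = 6. A 5d ion has a large Δₒ and is invariably low-spin. The d⁶ configuration leaves the e_g set evenly filled (or empty) — no strong Jahn–Teller driving force.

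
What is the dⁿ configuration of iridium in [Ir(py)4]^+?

d8

Summing ligand charges against the +1 overall charge gives an oxidation state of +1 for iridium.
Iridium is a group-9 element; Ir(I) is therefore d⁸.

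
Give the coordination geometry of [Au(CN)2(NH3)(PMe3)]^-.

tetrahedral

Ligand charges: each cyanide is −1; ammonia is neutral; trimethylphosphine is neutral. With an overall charge of −1 the gold centre must be in the +1 oxidation state.
Au sits in group 11, so the d-electron count is 11 − 1 = 10.
With 4 monodentate ligands the coordination number is 4.
A d¹⁰ ion has no crystal-field stabilisation preference between square planar and tetrahedral, so four ligands adopt the sterically favoured tetrahedral geometry.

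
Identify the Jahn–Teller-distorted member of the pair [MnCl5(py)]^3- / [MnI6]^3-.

[MnI6]^3-

[MnCl5(py)]^3-: Ligand charges: each chloride is −1; pyridine is neutral. With an overall charge of −3 the manganese centre must be in the +2 oxidation state. Manganese is a group-7 element; Mn(II) is therefore d⁵. Chloride is a weak-field ligand for a first-row metal, so the complex is high-spin. The d⁵ configuration leaves the e_g set evenly filled (or empty) — no strong Jahn–Teller driving force.
[MnI6]^3-: Ligand charges: each iodide is −1. With an overall charge of −3 the manganese centre must be in the +3 oxidation state. Mn sits in group 7, so the d-electron count is 7 − 3 = 4. Iodide is a weak-field ligand for a first-row metal, so the complex is high-spin. The t₂g³e_g¹ (high-spin) configuration has an unevenly filled e_g set; the Jahn–Teller theorem predicts a tetragonal distortion (typically axial elongation) to lift the degeneracy.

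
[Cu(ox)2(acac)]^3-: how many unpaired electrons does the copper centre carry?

Summing ligand charges against the −3 overall charge gives an oxidation state of +2 for copper.
Group 11 minus oxidation state 2 gives a d⁹ configuration.
Counting donor atoms: 2×oxalate (bidentate) → 4 donors; 1×acetylacetonate (bidentate) → 2 donors. Coordination number = 6.
In an octahedral field the d⁹ configuration is t₂g⁶e_g³ (only one arrangement possible), giving 1 unpaired electron.

1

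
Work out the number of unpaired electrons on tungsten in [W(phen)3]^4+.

2 unpaired electrons

Summing ligand charges against the +4 overall charge gives an oxidation state of +4 for tungsten.
Group 6 minus oxidation state 4 gives a d² configuration.
Counting donor atoms: 3×1,10-phenanthroline (bidentate) → 6 donors. Coordination number = 6.
In an octahedral field the d² configuration is t₂g²e_g⁰ (only one arrangement possible), giving 2 unpaired electrons.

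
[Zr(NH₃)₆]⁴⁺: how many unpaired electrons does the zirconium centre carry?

Ammonia is neutral; balancing the +4 overall charge requires Zr(IV).
Group 4 minus oxidation state 4 gives a d⁰ configuration.
In an octahedral field the d⁰ configuration is t₂g⁰e_g⁰, giving 0 unpaired electrons.

0 unpaired electrons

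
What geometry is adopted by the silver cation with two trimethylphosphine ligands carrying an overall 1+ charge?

Ligand charges: trimethylphosphine is neutral. With an overall charge of +1 the silver centre must be in the +1 oxidation state.
Ag sits in group 11, so the d-electron count is 11 − 1 = 10.
With 2 monodentate ligands the coordination number is 2.
A d¹⁰ ion with only two ligands adopts a linear arrangement (sp hybridisation; no CFSE preference).

linear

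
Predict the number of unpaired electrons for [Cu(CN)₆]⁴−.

1 unpaired electron

Summing ligand charges against the −4 overall charge gives an oxidation state of +2 for copper.
Cu sits in group 11, so the d-electron count is 11 − 2 = 9.
In an octahedral field the d⁹ configuration is t₂g⁶e_g³ (only one arrangement possible), giving 1 unpaired electron.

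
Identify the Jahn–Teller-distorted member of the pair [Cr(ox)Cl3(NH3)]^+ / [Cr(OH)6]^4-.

[Cr(OH)6]^4-

[Cr(ox)Cl3(NH3)]^+: Each oxalate is −2; each chloride is −1; ammonia is neutral; balancing the +1 overall charge requires Cr(VI). Cr sits in group 6, so the d-electron count is 6 − 6 = 0. The d⁰ configuration leaves the e_g set evenly filled (or empty) — no strong Jahn–Teller driving force.
[Cr(OH)6]^4-: Each hydroxide is −1; balancing the −4 overall charge requires Cr(II). Cr sits in group 6, so the d-electron count is 6 − 2 = 4. Hydroxide is a weak-field ligand for a first-row metal, so the complex is high-spin. The t₂g³e_g¹ (high-spin) configuration has an unevenly filled e_g set; the Jahn–Teller theorem predicts a tetragonal distortion (typically axial elongation) to lift the degeneracy.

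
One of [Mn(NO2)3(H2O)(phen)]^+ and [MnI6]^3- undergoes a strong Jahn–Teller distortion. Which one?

[Mn(NO2)3(H2O)(phen)]^+: Summing ligand charges against the +1 overall charge gives an oxidation state of +4 for manganese. Mn sits in group 7, so the d-electron count is 7 − 4 = 3. The d³ configuration leaves the e_g set evenly filled (or empty) — no strong Jahn–Teller driving force.
[MnI6]^3-: Ligand charges: each iodide is −1. With an overall charge of −3 the manganese centre must be in the +3 oxidation state. Mn sits in group 7, so the d-electron count is 7 − 3 = 4. Iodide is a weak-field ligand for a first-row metal, so the complex is high-spin. The t₂g³e_g¹ (high-spin) configuration has an unevenly filled e_g set; the Jahn–Teller theorem predicts a tetragonal distortion (typically axial elongation) to lift the degeneracy.

[MnI6]^3-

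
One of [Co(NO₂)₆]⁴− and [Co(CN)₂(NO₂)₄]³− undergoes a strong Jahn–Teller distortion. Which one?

[Co(NO₂)₆]⁴−

[Co(NO₂)₆]⁴−: Summing ligand charges against the −4 overall charge gives an oxidation state of +2 for cobalt. Cobalt is a group-9 element; Co(II) is therefore d⁷. Nitro (N-bound nitrite) is a strong-field ligand (high in the spectrochemical series) for a first-row metal, so the complex is low-spin. The t₂g⁶e_g¹ (low-spin) configuration has an unevenly filled e_g set; the Jahn–Teller theorem predicts a tetragonal distortion (typically axial elongation) to lift the degeneracy.
[Co(CN)₂(NO₂)₄]³−: Summing ligand charges against the −3 overall charge gives an oxidation state of +3 for cobalt. Co sits in group 9, so the d-electron count is 9 − 3 = 6. Co(III) has an exceptionally large octahedral splitting and is low-spin with essentially every ligand except fluoride. The d⁶ configuration leaves the e_g set evenly filled (or empty) — no strong Jahn–Teller driving force.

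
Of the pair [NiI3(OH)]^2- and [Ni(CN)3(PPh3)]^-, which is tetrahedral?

[NiI3(OH)]^2-

For [NiI3(OH)]^2-: Each iodide is −1; each hydroxide is −1; balancing the −2 overall charge requires Ni(II). Nickel is a group-10 element; Ni(II) is therefore d⁸. Hydroxide and iodide are weak-field ligands. With weak-field ligands the CFSE gain from square planar is small, so a 3d d⁸ ion takes the sterically preferred tetrahedral geometry. → tetrahedral.
For [Ni(CN)3(PPh3)]^-: Ligand charges: each cyanide is −1; triphenylphosphine is neutral. With an overall charge of −1 the nickel centre must be in the +2 oxidation state. Ni sits in group 10, so the d-electron count is 10 − 2 = 8. Cyanide and triphenylphosphine are strong-field ligands (high in the spectrochemical series). A 3d d⁸ ion with strong-field ligands gains enough CFSE to favour square planar over tetrahedral. → square planar.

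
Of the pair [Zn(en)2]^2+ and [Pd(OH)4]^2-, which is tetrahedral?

[Zn(en)2]^2+

For [Zn(en)2]^2+: Ethylenediamine is neutral; balancing the +2 overall charge requires Zn(II). Zinc is a group-12 element; Zn(II) is therefore d¹⁰. A d¹⁰ ion has no crystal-field stabilisation preference between square planar and tetrahedral, so four ligands adopt the sterically favoured tetrahedral geometry. → tetrahedral.
For [Pd(OH)4]^2-: Each hydroxide is −1; balancing the −2 overall charge requires Pd(II). Group 10 minus oxidation state 2 gives a d⁸ configuration. A 4d d⁸ ion has a large crystal-field splitting; square planar leaves the high-energy d_{x²−y²} orbital empty and maximises CFSE. → square planar.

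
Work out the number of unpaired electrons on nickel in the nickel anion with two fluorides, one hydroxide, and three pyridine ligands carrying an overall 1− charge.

2

Each fluoride is −1; each hydroxide is −1; pyridine is neutral; balancing the −1 overall charge requires Ni(II).
Ni sits in group 10, so the d-electron count is 10 − 2 = 8.
In an octahedral field the d⁸ configuration is t₂g⁶e_g² (only one arrangement possible), giving 2 unpaired electrons.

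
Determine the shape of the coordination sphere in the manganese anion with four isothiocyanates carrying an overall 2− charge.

Each isothiocyanate is −1; balancing the −2 overall charge requires Mn(II).
Manganese is a group-7 element; Mn(II) is therefore d⁵.
With 4 monodentate ligands the coordination number is 4.
Isothiocyanate is a weak-field ligand.
A high-spin d⁵ ion has zero CFSE in either geometry, so four ligands adopt the sterically favoured tetrahedral geometry.

tetrahedral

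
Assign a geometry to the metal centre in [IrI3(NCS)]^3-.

Ligand charges: each iodide is −1; each isothiocyanate is −1. With an overall charge of −3 the iridium centre must be in the +1 oxidation state.
Iridium is a group-9 element; Ir(I) is therefore d⁸.
Coordination number: 4.
A 5d d⁸ ion has a large crystal-field splitting; square planar leaves the high-energy d_{x²−y²} orbital empty and maximises CFSE.

square planar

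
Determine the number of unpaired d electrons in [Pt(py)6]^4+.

0

Ligand charges: pyridine is neutral. With an overall charge of +4 the platinum centre must be in the +4 oxidation state.
Group 10 minus oxidation state 4 gives a d⁶ configuration.
The spin state decides the count: a 5d ion has a large Δₒ and is invariably low-spin.
An octahedral low-spin d⁶ ion is t₂g⁶e_g⁰, giving 0 unpaired electrons.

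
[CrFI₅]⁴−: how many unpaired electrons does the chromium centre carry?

4

Ligand charges: each fluoride is −1; each iodide is −1. With an overall charge of −4 the chromium centre must be in the +2 oxidation state.
Chromium is a group-6 element; Cr(II) is therefore d⁴.
The spin state decides the count: Fluoride and iodide are weak-field ligands for a first-row metal, so the complex is high-spin.
An octahedral high-spin d⁴ ion is t₂g³e_g¹, giving 4 unpaired electrons.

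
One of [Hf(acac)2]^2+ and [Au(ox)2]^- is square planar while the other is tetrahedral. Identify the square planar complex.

For [Hf(acac)2]^2+: Each acetylacetonate is −1; balancing the +2 overall charge requires Hf(IV). Group 4 minus oxidation state 4 gives a d⁰ configuration. A d⁰ ion has no crystal-field stabilisation preference between square planar and tetrahedral, so four ligands adopt the sterically favoured tetrahedral geometry. → tetrahedral.
For [Au(ox)2]^-: Ligand charges: each oxalate is −2. With an overall charge of −1 the gold centre must be in the +3 oxidation state. Gold is a group-11 element; Au(III) is therefore d⁸. A 5d d⁸ ion has a large crystal-field splitting; square planar leaves the high-energy d_{x²−y²} orbital empty and maximises CFSE. → square planar.

[Au(ox)2]^-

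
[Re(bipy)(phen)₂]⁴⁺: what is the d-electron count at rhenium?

2,2′-bipyridine is neutral; 1,10-phenanthroline is neutral; balancing the +4 overall charge requires Re(IV).
Rhenium is a group-7 element; Re(IV) is therefore d³.

d³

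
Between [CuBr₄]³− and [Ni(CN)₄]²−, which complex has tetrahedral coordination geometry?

[CuBr₄]³−

For [CuBr₄]³−: Summing ligand charges against the −3 overall charge gives an oxidation state of +1 for copper. Cu sits in group 11, so the d-electron count is 11 − 1 = 10. A d¹⁰ ion has no crystal-field stabilisation preference between square planar and tetrahedral, so four ligands adopt the sterically favoured tetrahedral geometry. → tetrahedral.
For [Ni(CN)₄]²−: Summing ligand charges against the −2 overall charge gives an oxidation state of +2 for nickel. Group 10 minus oxidation state 2 gives a d⁸ configuration. Cyanide is a strong-field ligand (high in the spectrochemical series). A 3d d⁸ ion with strong-field ligands gains enough CFSE to favour square planar over tetrahedral. → square planar.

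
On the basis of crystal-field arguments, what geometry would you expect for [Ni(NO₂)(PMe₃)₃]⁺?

square planar

Ligand charges: each nitro (N-bound nitrite) is −1; trimethylphosphine is neutral. With an overall charge of +1 the nickel centre must be in the +2 oxidation state.
Group 10 minus oxidation state 2 gives a d⁸ configuration.
With 4 monodentate ligands the coordination number is 4.
Nitro (N-bound nitrite) and trimethylphosphine are strong-field ligands (high in the spectrochemical series).
A 3d d⁸ ion with strong-field ligands gains enough CFSE to favour square planar over tetrahedral.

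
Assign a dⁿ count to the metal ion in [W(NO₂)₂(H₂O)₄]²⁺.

Summing ligand charges against the +2 overall charge gives an oxidation state of +4 for tungsten.
W sits in group 6, so the d-electron count is 6 − 4 = 2.

d2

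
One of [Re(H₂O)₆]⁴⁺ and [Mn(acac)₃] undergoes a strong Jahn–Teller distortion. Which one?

[Mn(acac)₃]

[Re(H₂O)₆]⁴⁺: Summing ligand charges against the +4 overall charge gives an oxidation state of +4 for rhenium. Rhenium is a group-7 element; Re(IV) is therefore d³. The d³ configuration leaves the e_g set evenly filled (or empty) — no strong Jahn–Teller driving force.
[Mn(acac)₃]: Ligand charges: each acetylacetonate is −1. With an overall charge of 0 the manganese centre must be in the +3 oxidation state. Mn sits in group 7, so the d-electron count is 7 − 3 = 4. Acetylacetonate is a weak-field ligand for a first-row metal, so the complex is high-spin. The t₂g³e_g¹ (high-spin) configuration has an unevenly filled e_g set; the Jahn–Teller theorem predicts a tetragonal distortion (typically axial elongation) to lift the degeneracy.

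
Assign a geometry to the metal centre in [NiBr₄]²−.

Each bromide is −1; balancing the −2 overall charge requires Ni(II).
Ni sits in group 10, so the d-electron count is 10 − 2 = 8.
Coordination number: 4.
Bromide is a weak-field ligand.
With weak-field ligands the CFSE gain from square planar is small, so a 3d d⁸ ion takes the sterically preferred tetrahedral geometry.

tetrahedral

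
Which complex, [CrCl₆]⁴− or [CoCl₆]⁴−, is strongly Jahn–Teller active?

[CrCl₆]⁴−

[CrCl₆]⁴−: Ligand charges: each chloride is −1. With an overall charge of −4 the chromium centre must be in the +2 oxidation state. Chromium is a group-6 element; Cr(II) is therefore d⁴. Chloride is a weak-field ligand for a first-row metal, so the complex is high-spin. The t₂g³e_g¹ (high-spin) configuration has an unevenly filled e_g set; the Jahn–Teller theorem predicts a tetragonal distortion (typically axial elongation) to lift the degeneracy.
[CoCl₆]⁴−: Summing ligand charges against the −4 overall charge gives an oxidation state of +2 for cobalt. Group 9 minus oxidation state 2 gives a d⁷ configuration. Chloride is a weak-field ligand for a first-row metal, so the complex is high-spin. The d⁷ configuration leaves the e_g set evenly filled (or empty) — no strong Jahn–Teller driving force.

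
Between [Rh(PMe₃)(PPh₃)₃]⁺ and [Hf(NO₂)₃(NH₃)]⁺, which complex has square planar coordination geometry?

For [Rh(PMe₃)(PPh₃)₃]⁺: Summing ligand charges against the +1 overall charge gives an oxidation state of +1 for rhodium. Rh sits in group 9, so the d-electron count is 9 − 1 = 8. A 4d d⁸ ion has a large crystal-field splitting; square planar leaves the high-energy d_{x²−y²} orbital empty and maximises CFSE. → square planar.
For [Hf(NO₂)₃(NH₃)]⁺: Each nitro (N-bound nitrite) is −1; ammonia is neutral; balancing the +1 overall charge requires Hf(IV). Group 4 minus oxidation state 4 gives a d⁰ configuration. A d⁰ ion has no crystal-field stabilisation preference between square planar and tetrahedral, so four ligands adopt the sterically favoured tetrahedral geometry. → tetrahedral.

[Rh(PMe₃)(PPh₃)₃]⁺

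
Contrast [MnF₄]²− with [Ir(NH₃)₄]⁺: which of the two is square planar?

[Ir(NH₃)₄]⁺

For [MnF₄]²−: Ligand charges: each fluoride is −1. With an overall charge of −2 the manganese centre must be in the +2 oxidation state. Mn sits in group 7, so the d-electron count is 7 − 2 = 5. A high-spin d⁵ ion has zero CFSE in either geometry, so four ligands adopt the sterically favoured tetrahedral geometry. → tetrahedral.
For [Ir(NH₃)₄]⁺: Ammonia is neutral; balancing the +1 overall charge requires Ir(I). Ir sits in group 9, so the d-electron count is 9 − 1 = 8. A 5d d⁸ ion has a large crystal-field splitting; square planar leaves the high-energy d_{x²−y²} orbital empty and maximises CFSE. → square planar.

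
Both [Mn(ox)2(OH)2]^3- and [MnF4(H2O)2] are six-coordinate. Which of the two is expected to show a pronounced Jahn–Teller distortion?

[Mn(ox)2(OH)2]^3-: Ligand charges: each oxalate is −2; each hydroxide is −1. With an overall charge of −3 the manganese centre must be in the +3 oxidation state. Manganese is a group-7 element; Mn(III) is therefore d⁴. Hydroxide and oxalate are weak-field ligands for a first-row metal, so the complex is high-spin. The t₂g³e_g¹ (high-spin) configuration has an unevenly filled e_g set; the Jahn–Teller theorem predicts a tetragonal distortion (typically axial elongation) to lift the degeneracy.
[MnF4(H2O)2]: Each fluoride is −1; water is neutral; balancing the 0 overall charge requires Mn(IV). Manganese is a group-7 element; Mn(IV) is therefore d³. The d³ configuration leaves the e_g set evenly filled (or empty) — no strong Jahn–Teller driving force.

[Mn(ox)2(OH)2]^3-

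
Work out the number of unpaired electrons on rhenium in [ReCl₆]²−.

Summing ligand charges against the −2 overall charge gives an oxidation state of +4 for rhenium.
Re sits in group 7, so the d-electron count is 7 − 4 = 3.
In an octahedral field the d³ configuration is t₂g³e_g⁰ (only one arrangement possible), giving 3 unpaired electrons.

3 unpaired electrons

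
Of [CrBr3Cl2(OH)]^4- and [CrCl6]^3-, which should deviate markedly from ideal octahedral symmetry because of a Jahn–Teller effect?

[CrBr3Cl2(OH)]^4-: Summing ligand charges against the −4 overall charge gives an oxidation state of +2 for chromium. Cr sits in group 6, so the d-electron count is 6 − 2 = 4. Bromide, chloride, and hydroxide are weak-field ligands for a first-row metal, so the complex is high-spin. The t₂g³e_g¹ (high-spin) configuration has an unevenly filled e_g set; the Jahn–Teller theorem predicts a tetragonal distortion (typically axial elongation) to lift the degeneracy.
[CrCl6]^3-: Each chloride is −1; balancing the −3 overall charge requires Cr(III). Chromium is a group-6 element; Cr(III) is therefore d³. The d³ configuration leaves the e_g set evenly filled (or empty) — no strong Jahn–Teller driving force.

[CrBr3Cl2(OH)]^4-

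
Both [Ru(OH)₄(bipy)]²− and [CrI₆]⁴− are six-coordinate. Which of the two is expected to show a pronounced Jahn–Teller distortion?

[CrI₆]⁴−

[Ru(OH)₄(bipy)]²−: Ligand charges: each hydroxide is −1; 2,2′-bipyridine is neutral. With an overall charge of −2 the ruthenium centre must be in the +2 oxidation state. Ruthenium is a group-8 element; Ru(II) is therefore d⁶. A 4d ion has a large Δₒ and is invariably low-spin. The d⁶ configuration leaves the e_g set evenly filled (or empty) — no strong Jahn–Teller driving force.
[CrI₆]⁴−: Summing ligand charges against the −4 overall charge gives an oxidation state of +2 for chromium. Chromium is a group-6 element; Cr(II) is therefore d⁴. Iodide is a weak-field ligand for a first-row metal, so the complex is high-spin. The t₂g³e_g¹ (high-spin) configuration has an unevenly filled e_g set; the Jahn–Teller theorem predicts a tetragonal distortion (typically axial elongation) to lift the degeneracy.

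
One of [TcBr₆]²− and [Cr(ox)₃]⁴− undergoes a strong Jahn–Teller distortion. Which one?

[TcBr₆]²−: Summing ligand charges against the −2 overall charge gives an oxidation state of +4 for technetium. Technetium is a group-7 element; Tc(IV) is therefore d³. The d³ configuration leaves the e_g set evenly filled (or empty) — no strong Jahn–Teller driving force.
[Cr(ox)₃]⁴−: Ligand charges: each oxalate is −2. With an overall charge of −4 the chromium centre must be in the +2 oxidation state. Group 6 minus oxidation state 2 gives a d⁴ configuration. Oxalate is a weak-field ligand for a first-row metal, so the complex is high-spin. The t₂g³e_g¹ (high-spin) configuration has an unevenly filled e_g set; the Jahn–Teller theorem predicts a tetragonal distortion (typically axial elongation) to lift the degeneracy.

[Cr(ox)₃]⁴−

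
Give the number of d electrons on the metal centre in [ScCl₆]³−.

d⁰

Each chloride is −1; balancing the −3 overall charge requires Sc(III).
Sc sits in group 3, so the d-electron count is 3 − 3 = 0.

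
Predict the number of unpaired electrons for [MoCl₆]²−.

2

Ligand charges: each chloride is −1. With an overall charge of −2 the molybdenum centre must be in the +4 oxidation state.
Mo sits in group 6, so the d-electron count is 6 − 4 = 2.
In an octahedral field the d² configuration is t₂g²e_g⁰ (only one arrangement possible), giving 2 unpaired electrons.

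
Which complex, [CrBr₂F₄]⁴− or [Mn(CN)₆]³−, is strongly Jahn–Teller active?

[CrBr₂F₄]⁴−: Summing ligand charges against the −4 overall charge gives an oxidation state of +2 for chromium. Group 6 minus oxidation state 2 gives a d⁴ configuration. Bromide and fluoride are weak-field ligands for a first-row metal, so the complex is high-spin. The t₂g³e_g¹ (high-spin) configuration has an unevenly filled e_g set; the Jahn–Teller theorem predicts a tetragonal distortion (typically axial elongation) to lift the degeneracy.
[Mn(CN)₆]³−: Each cyanide is −1; balancing the −3 overall charge requires Mn(III). Group 7 minus oxidation state 3 gives a d⁴ configuration. Cyanide is a strong-field ligand (high in the spectrochemical series) for a first-row metal, so the complex is low-spin. The d⁴ configuration leaves the e_g set evenly filled (or empty) — no strong Jahn–Teller driving force.

[CrBr₂F₄]⁴−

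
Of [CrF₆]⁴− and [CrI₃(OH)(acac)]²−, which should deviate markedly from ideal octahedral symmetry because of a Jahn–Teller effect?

[CrF₆]⁴−: Ligand charges: each fluoride is −1. With an overall charge of −4 the chromium centre must be in the +2 oxidation state. Cr sits in group 6, so the d-electron count is 6 − 2 = 4. Fluoride is a weak-field ligand for a first-row metal, so the complex is high-spin. The t₂g³e_g¹ (high-spin) configuration has an unevenly filled e_g set; the Jahn–Teller theorem predicts a tetragonal distortion (typically axial elongation) to lift the degeneracy.
[CrI₃(OH)(acac)]²−: Each iodide is −1; each hydroxide is −1; each acetylacetonate is −1; balancing the −2 overall charge requires Cr(III). Group 6 minus oxidation state 3 gives a d³ configuration. The d³ configuration leaves the e_g set evenly filled (or empty) — no strong Jahn–Teller driving force.

[CrF₆]⁴−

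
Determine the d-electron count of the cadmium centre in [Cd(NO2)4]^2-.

d10

Summing ligand charges against the −2 overall charge gives an oxidation state of +2 for cadmium.
Group 12 minus oxidation state 2 gives a d¹⁰ configuration.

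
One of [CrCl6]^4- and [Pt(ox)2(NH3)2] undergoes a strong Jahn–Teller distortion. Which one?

[CrCl6]^4-: Each chloride is −1; balancing the −4 overall charge requires Cr(II). Cr sits in group 6, so the d-electron count is 6 − 2 = 4. Chloride is a weak-field ligand for a first-row metal, so the complex is high-spin. The t₂g³e_g¹ (high-spin) configuration has an unevenly filled e_g set; the Jahn–Teller theorem predicts a tetragonal distortion (typically axial elongation) to lift the degeneracy.
[Pt(ox)2(NH3)2]: Ligand charges: each oxalate is −2; ammonia is neutral. With an overall charge of 0 the platinum centre must be in the +4 oxidation state. Pt sits in group 10, so the d-electron count is 10 − 4 = 6. A 5d ion has a large Δₒ and is invariably low-spin. The d⁶ configuration leaves the e_g set evenly filled (or empty) — no strong Jahn–Teller driving force.

[CrCl6]^4-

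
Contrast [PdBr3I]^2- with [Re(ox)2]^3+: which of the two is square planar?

For [PdBr3I]^2-: Each bromide is −1; each iodide is −1; balancing the −2 overall charge requires Pd(II). Pd sits in group 10, so the d-electron count is 10 − 2 = 8. A 4d d⁸ ion has a large crystal-field splitting; square planar leaves the high-energy d_{x²−y²} orbital empty and maximises CFSE. → square planar.
For [Re(ox)2]^3+: Each oxalate is −2; balancing the +3 overall charge requires Re(VII). Re sits in group 7, so the d-electron count is 7 − 7 = 0. A d⁰ ion has no crystal-field stabilisation preference between square planar and tetrahedral, so four ligands adopt the sterically favoured tetrahedral geometry. → tetrahedral.

[PdBr3I]^2-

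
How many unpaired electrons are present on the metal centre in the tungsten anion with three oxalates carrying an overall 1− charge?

Each oxalate is −2; balancing the −1 overall charge requires W(V).
Group 6 minus oxidation state 5 gives a d¹ configuration.
Counting donor atoms: 3×oxalate (bidentate) → 6 donors. Coordination number = 6.
In an octahedral field the d¹ configuration is t₂g¹e_g⁰ (only one arrangement possible), giving 1 unpaired electron.

1 unpaired electron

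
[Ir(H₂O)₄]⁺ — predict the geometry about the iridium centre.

square planar

Ligand charges: water is neutral. With an overall charge of +1 the iridium centre must be in the +1 oxidation state.
Ir sits in group 9, so the d-electron count is 9 − 1 = 8.
With 4 monodentate ligands the coordination number is 4.
A 5d d⁸ ion has a large crystal-field splitting; square planar leaves the high-energy d_{x²−y²} orbital empty and maximises CFSE.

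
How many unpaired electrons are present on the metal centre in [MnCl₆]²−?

3 unpaired electrons

Ligand charges: each chloride is −1. With an overall charge of −2 the manganese centre must be in the +4 oxidation state.
Group 7 minus oxidation state 4 gives a d³ configuration.
In an octahedral field the d³ configuration is t₂g³e_g⁰ (only one arrangement possible), giving 3 unpaired electrons.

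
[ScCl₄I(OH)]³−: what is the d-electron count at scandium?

d⁰

Each chloride is −1; each iodide is −1; each hydroxide is −1; balancing the −3 overall charge requires Sc(III).
Sc sits in group 3, so the d-electron count is 3 − 3 = 0.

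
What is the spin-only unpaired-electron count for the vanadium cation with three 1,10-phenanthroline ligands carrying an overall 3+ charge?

Ligand charges: 1,10-phenanthroline is neutral. With an overall charge of +3 the vanadium centre must be in the +3 oxidation state.
V sits in group 5, so the d-electron count is 5 − 3 = 2.
Counting donor atoms: 3×1,10-phenanthroline (bidentate) → 6 donors. Coordination number = 6.
In an octahedral field the d² configuration is t₂g²e_g⁰ (only one arrangement possible), giving 2 unpaired electrons.

2 unpaired electrons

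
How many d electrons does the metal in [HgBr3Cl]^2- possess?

Summing ligand charges against the −2 overall charge gives an oxidation state of +2 for mercury.
Mercury is a group-12 element; Hg(II) is therefore d¹⁰.

d10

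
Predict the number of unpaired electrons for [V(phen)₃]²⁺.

Summing ligand charges against the +2 overall charge gives an oxidation state of +2 for vanadium.
Vanadium is a group-5 element; V(II) is therefore d³.
Counting donor atoms: 3×1,10-phenanthroline (bidentate) → 6 donors. Coordination number = 6.
In an octahedral field the d³ configuration is t₂g³e_g⁰ (only one arrangement possible), giving 3 unpaired electrons.

3 unpaired electrons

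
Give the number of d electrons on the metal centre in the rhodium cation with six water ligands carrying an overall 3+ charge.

Summing ligand charges against the +3 overall charge gives an oxidation state of +3 for rhodium.
Group 9 minus oxidation state 3 gives a d⁶ configuration.

d6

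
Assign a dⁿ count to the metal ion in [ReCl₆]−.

Each chloride is −1; balancing the −1 overall charge requires Re(V).
Re sits in group 7, so the d-electron count is 7 − 5 = 2.

d2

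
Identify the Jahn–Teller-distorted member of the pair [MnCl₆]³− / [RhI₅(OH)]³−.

[MnCl₆]³−

[MnCl₆]³−: Each chloride is −1; balancing the −3 overall charge requires Mn(III). Mn sits in group 7, so the d-electron count is 7 − 3 = 4. Chloride is a weak-field ligand for a first-row metal, so the complex is high-spin. The t₂g³e_g¹ (high-spin) configuration has an unevenly filled e_g set; the Jahn–Teller theorem predicts a tetragonal distortion (typically axial elongation) to lift the degeneracy.
[RhI₅(OH)]³−: Each iodide is −1; each hydroxide is −1; balancing the −3 overall charge requires Rh(III). Rhodium is a group-9 element; Rh(III) is therefore d⁶. A 4d ion has a large Δₒ and is invariably low-spin. The d⁶ configuration leaves the e_g set evenly filled (or empty) — no strong Jahn–Teller driving force.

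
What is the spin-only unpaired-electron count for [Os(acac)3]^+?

Each acetylacetonate is −1; balancing the +1 overall charge requires Os(IV).
Os sits in group 8, so the d-electron count is 8 − 4 = 4.
Counting donor atoms: 3×acetylacetonate (bidentate) → 6 donors. Coordination number = 6.
The spin state decides the count: a 5d ion has a large Δₒ and is invariably low-spin.
An octahedral low-spin d⁴ ion is t₂g⁴e_g⁰, giving 2 unpaired electrons.

2 unpaired electrons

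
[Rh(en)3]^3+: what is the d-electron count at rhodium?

d⁶

Ligand charges: ethylenediamine is neutral. With an overall charge of +3 the rhodium centre must be in the +3 oxidation state.
Rh sits in group 9, so the d-electron count is 9 − 3 = 6.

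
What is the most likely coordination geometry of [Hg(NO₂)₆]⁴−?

octahedral

Each nitro (N-bound nitrite) is −1; balancing the −4 overall charge requires Hg(II).
Mercury is a group-12 element; Hg(II) is therefore d¹⁰.
With 6 monodentate ligands the coordination number is 6.
Six donors around a single metal centre give an octahedral coordination sphere.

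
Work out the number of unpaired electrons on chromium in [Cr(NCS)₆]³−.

Summing ligand charges against the −3 overall charge gives an oxidation state of +3 for chromium.
Cr sits in group 6, so the d-electron count is 6 − 3 = 3.
In an octahedral field the d³ configuration is t₂g³e_g⁰ (only one arrangement possible), giving 3 unpaired electrons.

3 unpaired electrons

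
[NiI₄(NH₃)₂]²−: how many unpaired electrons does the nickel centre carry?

2

Summing ligand charges against the −2 overall charge gives an oxidation state of +2 for nickel.
Ni sits in group 10, so the d-electron count is 10 − 2 = 8.
In an octahedral field the d⁸ configuration is t₂g⁶e_g² (only one arrangement possible), giving 2 unpaired electrons.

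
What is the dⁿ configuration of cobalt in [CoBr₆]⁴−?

Each bromide is −1; balancing the −4 overall charge requires Co(II).
Co sits in group 9, so the d-electron count is 9 − 2 = 7.

d7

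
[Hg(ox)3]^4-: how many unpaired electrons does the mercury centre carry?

0

Ligand charges: each oxalate is −2. With an overall charge of −4 the mercury centre must be in the +2 oxidation state.
Mercury is a group-12 element; Hg(II) is therefore d¹⁰.
Counting donor atoms: 3×oxalate (bidentate) → 6 donors. Coordination number = 6.
In an octahedral field the d¹⁰ configuration is t₂g⁶e_g⁴, giving 0 unpaired electrons.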